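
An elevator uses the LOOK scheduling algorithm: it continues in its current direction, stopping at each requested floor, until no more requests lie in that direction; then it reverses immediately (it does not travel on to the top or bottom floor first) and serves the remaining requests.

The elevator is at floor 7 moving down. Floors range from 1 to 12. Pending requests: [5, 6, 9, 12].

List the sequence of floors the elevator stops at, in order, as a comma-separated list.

Answer: 6, 5, 9, 12

Derivation:
Current: 7, moving DOWN
Serve below first (descending): [6, 5]
Then reverse, serve above (ascending): [9, 12]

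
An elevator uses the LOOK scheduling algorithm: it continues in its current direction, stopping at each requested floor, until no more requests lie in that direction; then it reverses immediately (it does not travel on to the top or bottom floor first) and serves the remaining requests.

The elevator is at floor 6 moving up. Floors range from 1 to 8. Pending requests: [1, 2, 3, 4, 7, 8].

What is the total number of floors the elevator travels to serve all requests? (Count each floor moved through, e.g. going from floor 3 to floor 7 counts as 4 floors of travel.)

Answer: 9

Derivation:
Start at floor 6 moving up, LOOK stop order: [7, 8, 4, 3, 2, 1]
  6 → 7: |7-6| = 1, total = 1
  7 → 8: |8-7| = 1, total = 2
  8 → 4: |4-8| = 4, total = 6
  4 → 3: |3-4| = 1, total = 7
  3 → 2: |2-3| = 1, total = 8
  2 → 1: |1-2| = 1, total = 9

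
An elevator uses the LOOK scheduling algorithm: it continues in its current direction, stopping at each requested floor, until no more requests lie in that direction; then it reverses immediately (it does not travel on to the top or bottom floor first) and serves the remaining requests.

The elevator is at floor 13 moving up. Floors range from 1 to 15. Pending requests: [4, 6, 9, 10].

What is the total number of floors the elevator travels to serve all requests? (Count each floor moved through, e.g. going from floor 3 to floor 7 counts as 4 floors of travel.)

Start at floor 13 moving up, LOOK stop order: [10, 9, 6, 4]
  13 → 10: |10-13| = 3, total = 3
  10 → 9: |9-10| = 1, total = 4
  9 → 6: |6-9| = 3, total = 7
  6 → 4: |4-6| = 2, total = 9

Answer: 9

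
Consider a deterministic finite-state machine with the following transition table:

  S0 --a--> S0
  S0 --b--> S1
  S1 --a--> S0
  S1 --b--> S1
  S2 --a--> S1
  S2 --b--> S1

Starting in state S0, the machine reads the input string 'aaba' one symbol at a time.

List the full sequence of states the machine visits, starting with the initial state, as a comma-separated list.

Answer: S0, S0, S0, S1, S0

Derivation:
Start: S0
  read 'a': S0 --a--> S0
  read 'a': S0 --a--> S0
  read 'b': S0 --b--> S1
  read 'a': S1 --a--> S0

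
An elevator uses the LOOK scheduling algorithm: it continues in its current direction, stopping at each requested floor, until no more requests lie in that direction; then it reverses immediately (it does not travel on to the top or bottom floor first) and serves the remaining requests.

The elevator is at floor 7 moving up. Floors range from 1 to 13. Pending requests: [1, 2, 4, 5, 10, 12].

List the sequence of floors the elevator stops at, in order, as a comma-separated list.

Answer: 10, 12, 5, 4, 2, 1

Derivation:
Current: 7, moving UP
Serve above first (ascending): [10, 12]
Then reverse, serve below (descending): [5, 4, 2, 1]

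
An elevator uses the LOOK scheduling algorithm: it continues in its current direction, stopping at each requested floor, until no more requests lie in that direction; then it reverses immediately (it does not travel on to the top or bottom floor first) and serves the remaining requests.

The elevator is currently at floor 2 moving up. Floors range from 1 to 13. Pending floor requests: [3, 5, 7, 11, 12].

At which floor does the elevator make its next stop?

Answer: 3

Derivation:
Current floor: 2, direction: up
Requests above: [3, 5, 7, 11, 12]
Requests below: []
Moving up and requests lie above → nearest above is min([3, 5, 7, 11, 12]) = 3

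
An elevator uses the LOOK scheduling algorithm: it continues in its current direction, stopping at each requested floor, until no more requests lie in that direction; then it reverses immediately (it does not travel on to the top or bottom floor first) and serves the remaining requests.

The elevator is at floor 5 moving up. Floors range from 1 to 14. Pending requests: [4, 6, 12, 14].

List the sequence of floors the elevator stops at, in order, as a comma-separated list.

Answer: 6, 12, 14, 4

Derivation:
Current: 5, moving UP
Serve above first (ascending): [6, 12, 14]
Then reverse, serve below (descending): [4]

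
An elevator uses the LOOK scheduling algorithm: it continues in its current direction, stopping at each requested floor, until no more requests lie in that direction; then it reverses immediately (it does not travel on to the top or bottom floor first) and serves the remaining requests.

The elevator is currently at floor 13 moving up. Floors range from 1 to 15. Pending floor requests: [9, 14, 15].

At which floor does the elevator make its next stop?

Current floor: 13, direction: up
Requests above: [14, 15]
Requests below: [9]
Moving up and requests lie above → nearest above is min([14, 15]) = 14

Answer: 14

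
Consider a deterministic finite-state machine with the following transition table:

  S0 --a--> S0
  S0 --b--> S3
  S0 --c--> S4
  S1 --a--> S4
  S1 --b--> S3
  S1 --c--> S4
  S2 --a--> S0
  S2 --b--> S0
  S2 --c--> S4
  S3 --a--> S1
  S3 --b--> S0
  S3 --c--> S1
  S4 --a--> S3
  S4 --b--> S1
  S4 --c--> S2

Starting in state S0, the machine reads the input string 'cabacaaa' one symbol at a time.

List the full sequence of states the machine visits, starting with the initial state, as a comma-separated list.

Answer: S0, S4, S3, S0, S0, S4, S3, S1, S4

Derivation:
Start: S0
  read 'c': S0 --c--> S4
  read 'a': S4 --a--> S3
  read 'b': S3 --b--> S0
  read 'a': S0 --a--> S0
  read 'c': S0 --c--> S4
  read 'a': S4 --a--> S3
  read 'a': S3 --a--> S1
  read 'a': S1 --a--> S4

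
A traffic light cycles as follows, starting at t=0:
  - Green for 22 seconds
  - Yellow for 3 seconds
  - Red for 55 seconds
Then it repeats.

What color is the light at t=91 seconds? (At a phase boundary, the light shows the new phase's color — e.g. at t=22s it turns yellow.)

Cycle length = 22 + 3 + 55 = 80s
t = 91, phase_t = 91 mod 80 = 11
11 < 22 (green end) → GREEN

Answer: green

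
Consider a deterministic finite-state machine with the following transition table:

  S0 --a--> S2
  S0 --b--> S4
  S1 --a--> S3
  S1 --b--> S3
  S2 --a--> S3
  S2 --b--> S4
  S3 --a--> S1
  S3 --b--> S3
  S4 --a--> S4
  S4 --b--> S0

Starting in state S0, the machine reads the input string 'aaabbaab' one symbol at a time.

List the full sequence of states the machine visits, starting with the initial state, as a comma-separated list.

Answer: S0, S2, S3, S1, S3, S3, S1, S3, S3

Derivation:
Start: S0
  read 'a': S0 --a--> S2
  read 'a': S2 --a--> S3
  read 'a': S3 --a--> S1
  read 'b': S1 --b--> S3
  read 'b': S3 --b--> S3
  read 'a': S3 --a--> S1
  read 'a': S1 --a--> S3
  read 'b': S3 --b--> S3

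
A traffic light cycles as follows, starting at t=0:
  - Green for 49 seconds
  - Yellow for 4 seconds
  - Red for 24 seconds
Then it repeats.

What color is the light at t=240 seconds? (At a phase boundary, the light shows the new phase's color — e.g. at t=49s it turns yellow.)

Answer: green

Derivation:
Cycle length = 49 + 4 + 24 = 77s
t = 240, phase_t = 240 mod 77 = 9
9 < 49 (green end) → GREEN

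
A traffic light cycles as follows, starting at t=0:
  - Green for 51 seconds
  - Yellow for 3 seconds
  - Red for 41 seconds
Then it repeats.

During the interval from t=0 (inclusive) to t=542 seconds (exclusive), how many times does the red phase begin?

Cycle = 51+3+41 = 95s
red phase starts at t = k*95 + 54 for k=0,1,2,...
Need k*95+54 < 542 → k < 5.137
k ∈ {0, ..., 5} → 6 starts

Answer: 6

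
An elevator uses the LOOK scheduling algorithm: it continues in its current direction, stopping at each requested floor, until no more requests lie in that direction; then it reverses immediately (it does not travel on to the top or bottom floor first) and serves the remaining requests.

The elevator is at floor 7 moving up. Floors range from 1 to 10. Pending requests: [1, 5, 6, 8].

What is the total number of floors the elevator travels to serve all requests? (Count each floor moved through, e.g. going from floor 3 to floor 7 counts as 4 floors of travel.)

Start at floor 7 moving up, LOOK stop order: [8, 6, 5, 1]
  7 → 8: |8-7| = 1, total = 1
  8 → 6: |6-8| = 2, total = 3
  6 → 5: |5-6| = 1, total = 4
  5 → 1: |1-5| = 4, total = 8

Answer: 8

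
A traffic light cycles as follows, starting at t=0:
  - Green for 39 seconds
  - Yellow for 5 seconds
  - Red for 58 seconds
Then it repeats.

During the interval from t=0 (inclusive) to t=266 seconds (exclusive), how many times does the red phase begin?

Answer: 3

Derivation:
Cycle = 39+5+58 = 102s
red phase starts at t = k*102 + 44 for k=0,1,2,...
Need k*102+44 < 266 → k < 2.176
k ∈ {0, ..., 2} → 3 starts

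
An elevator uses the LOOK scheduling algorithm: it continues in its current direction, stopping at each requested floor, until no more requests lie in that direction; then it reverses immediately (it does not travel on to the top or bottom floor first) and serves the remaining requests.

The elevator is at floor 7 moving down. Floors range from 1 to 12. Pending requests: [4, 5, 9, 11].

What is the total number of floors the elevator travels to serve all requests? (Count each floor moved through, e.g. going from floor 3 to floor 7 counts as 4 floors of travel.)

Start at floor 7 moving down, LOOK stop order: [5, 4, 9, 11]
  7 → 5: |5-7| = 2, total = 2
  5 → 4: |4-5| = 1, total = 3
  4 → 9: |9-4| = 5, total = 8
  9 → 11: |11-9| = 2, total = 10

Answer: 10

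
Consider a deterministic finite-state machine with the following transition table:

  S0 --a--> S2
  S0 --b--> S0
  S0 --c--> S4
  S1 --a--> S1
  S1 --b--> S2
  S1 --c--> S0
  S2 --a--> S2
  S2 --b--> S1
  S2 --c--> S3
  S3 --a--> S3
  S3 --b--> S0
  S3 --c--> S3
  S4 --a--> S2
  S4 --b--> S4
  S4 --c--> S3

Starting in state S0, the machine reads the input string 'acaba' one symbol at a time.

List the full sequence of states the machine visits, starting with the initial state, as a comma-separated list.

Answer: S0, S2, S3, S3, S0, S2

Derivation:
Start: S0
  read 'a': S0 --a--> S2
  read 'c': S2 --c--> S3
  read 'a': S3 --a--> S3
  read 'b': S3 --b--> S0
  read 'a': S0 --a--> S2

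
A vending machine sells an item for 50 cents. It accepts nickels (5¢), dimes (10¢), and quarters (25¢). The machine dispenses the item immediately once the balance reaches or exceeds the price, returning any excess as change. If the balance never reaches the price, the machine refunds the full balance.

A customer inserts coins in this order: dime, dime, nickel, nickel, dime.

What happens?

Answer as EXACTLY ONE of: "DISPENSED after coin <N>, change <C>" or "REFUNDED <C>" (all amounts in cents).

Answer: REFUNDED 40

Derivation:
Price: 50¢
Coin 1 (dime, 10¢): balance = 10¢
Coin 2 (dime, 10¢): balance = 20¢
Coin 3 (nickel, 5¢): balance = 25¢
Coin 4 (nickel, 5¢): balance = 30¢
Coin 5 (dime, 10¢): balance = 40¢
All coins inserted, balance 40¢ < price 50¢ → REFUND 40¢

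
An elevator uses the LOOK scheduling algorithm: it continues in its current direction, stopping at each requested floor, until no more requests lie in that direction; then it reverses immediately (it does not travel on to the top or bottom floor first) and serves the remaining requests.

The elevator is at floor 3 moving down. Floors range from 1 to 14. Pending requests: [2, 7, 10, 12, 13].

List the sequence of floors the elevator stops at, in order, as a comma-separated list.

Current: 3, moving DOWN
Serve below first (descending): [2]
Then reverse, serve above (ascending): [7, 10, 12, 13]

Answer: 2, 7, 10, 12, 13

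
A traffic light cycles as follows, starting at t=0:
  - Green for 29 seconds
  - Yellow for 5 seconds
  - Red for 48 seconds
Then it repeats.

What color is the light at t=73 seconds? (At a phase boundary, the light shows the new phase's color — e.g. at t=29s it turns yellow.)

Cycle length = 29 + 5 + 48 = 82s
t = 73, phase_t = 73 mod 82 = 73
73 >= 34 → RED

Answer: red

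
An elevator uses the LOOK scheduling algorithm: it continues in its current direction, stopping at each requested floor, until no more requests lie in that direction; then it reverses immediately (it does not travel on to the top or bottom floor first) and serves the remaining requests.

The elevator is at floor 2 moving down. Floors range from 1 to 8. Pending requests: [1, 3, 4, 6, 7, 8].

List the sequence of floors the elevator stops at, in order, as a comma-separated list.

Answer: 1, 3, 4, 6, 7, 8

Derivation:
Current: 2, moving DOWN
Serve below first (descending): [1]
Then reverse, serve above (ascending): [3, 4, 6, 7, 8]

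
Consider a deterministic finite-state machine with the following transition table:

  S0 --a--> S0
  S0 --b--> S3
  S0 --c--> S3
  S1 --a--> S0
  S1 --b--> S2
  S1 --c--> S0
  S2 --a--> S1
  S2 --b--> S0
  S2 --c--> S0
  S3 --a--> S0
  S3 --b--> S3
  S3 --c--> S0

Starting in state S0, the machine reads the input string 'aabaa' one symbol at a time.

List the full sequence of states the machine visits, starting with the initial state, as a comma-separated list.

Answer: S0, S0, S0, S3, S0, S0

Derivation:
Start: S0
  read 'a': S0 --a--> S0
  read 'a': S0 --a--> S0
  read 'b': S0 --b--> S3
  read 'a': S3 --a--> S0
  read 'a': S0 --a--> S0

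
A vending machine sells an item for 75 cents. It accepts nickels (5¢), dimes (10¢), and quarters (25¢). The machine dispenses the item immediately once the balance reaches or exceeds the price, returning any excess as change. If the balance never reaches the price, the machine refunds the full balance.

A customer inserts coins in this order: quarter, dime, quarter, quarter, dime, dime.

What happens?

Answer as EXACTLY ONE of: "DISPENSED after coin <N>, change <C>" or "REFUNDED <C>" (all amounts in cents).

Answer: DISPENSED after coin 4, change 10

Derivation:
Price: 75¢
Coin 1 (quarter, 25¢): balance = 25¢
Coin 2 (dime, 10¢): balance = 35¢
Coin 3 (quarter, 25¢): balance = 60¢
Coin 4 (quarter, 25¢): balance = 85¢
  → balance >= price → DISPENSE, change = 85 - 75 = 10¢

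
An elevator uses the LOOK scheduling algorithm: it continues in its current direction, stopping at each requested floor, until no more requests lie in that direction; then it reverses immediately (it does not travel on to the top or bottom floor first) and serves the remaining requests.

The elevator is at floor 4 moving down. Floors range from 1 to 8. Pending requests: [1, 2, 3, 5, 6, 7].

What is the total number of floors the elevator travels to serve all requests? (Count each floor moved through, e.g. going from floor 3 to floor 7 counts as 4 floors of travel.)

Answer: 9

Derivation:
Start at floor 4 moving down, LOOK stop order: [3, 2, 1, 5, 6, 7]
  4 → 3: |3-4| = 1, total = 1
  3 → 2: |2-3| = 1, total = 2
  2 → 1: |1-2| = 1, total = 3
  1 → 5: |5-1| = 4, total = 7
  5 → 6: |6-5| = 1, total = 8
  6 → 7: |7-6| = 1, total = 9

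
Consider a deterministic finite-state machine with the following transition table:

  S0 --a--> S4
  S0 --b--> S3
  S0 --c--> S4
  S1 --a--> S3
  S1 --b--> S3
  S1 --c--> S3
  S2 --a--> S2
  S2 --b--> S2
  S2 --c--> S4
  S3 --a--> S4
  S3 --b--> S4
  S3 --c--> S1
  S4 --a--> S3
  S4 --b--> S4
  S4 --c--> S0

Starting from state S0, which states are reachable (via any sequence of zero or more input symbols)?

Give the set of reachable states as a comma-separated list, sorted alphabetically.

Answer: S0, S1, S3, S4

Derivation:
BFS from S0:
  visit S0: S0--a-->S4 (new), S0--b-->S3 (new), S0--c-->S4 (seen)
  visit S4: S4--a-->S3 (seen), S4--b-->S4 (seen), S4--c-->S0 (seen)
  visit S3: S3--a-->S4 (seen), S3--b-->S4 (seen), S3--c-->S1 (new)
  visit S1: S1--a-->S3 (seen), S1--b-->S3 (seen), S1--c-->S3 (seen)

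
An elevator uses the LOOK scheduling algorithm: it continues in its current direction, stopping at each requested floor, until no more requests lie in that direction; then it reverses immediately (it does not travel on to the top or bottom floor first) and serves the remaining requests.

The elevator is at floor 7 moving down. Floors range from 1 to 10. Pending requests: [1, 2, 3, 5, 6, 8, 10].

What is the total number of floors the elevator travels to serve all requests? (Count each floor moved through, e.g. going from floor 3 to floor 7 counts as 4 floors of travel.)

Answer: 15

Derivation:
Start at floor 7 moving down, LOOK stop order: [6, 5, 3, 2, 1, 8, 10]
  7 → 6: |6-7| = 1, total = 1
  6 → 5: |5-6| = 1, total = 2
  5 → 3: |3-5| = 2, total = 4
  3 → 2: |2-3| = 1, total = 5
  2 → 1: |1-2| = 1, total = 6
  1 → 8: |8-1| = 7, total = 13
  8 → 10: |10-8| = 2, total = 15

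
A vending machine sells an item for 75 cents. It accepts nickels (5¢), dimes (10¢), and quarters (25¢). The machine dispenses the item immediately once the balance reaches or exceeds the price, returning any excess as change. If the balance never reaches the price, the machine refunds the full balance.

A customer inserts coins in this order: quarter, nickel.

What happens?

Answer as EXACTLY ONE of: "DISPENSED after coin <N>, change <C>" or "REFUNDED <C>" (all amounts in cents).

Answer: REFUNDED 30

Derivation:
Price: 75¢
Coin 1 (quarter, 25¢): balance = 25¢
Coin 2 (nickel, 5¢): balance = 30¢
All coins inserted, balance 30¢ < price 75¢ → REFUND 30¢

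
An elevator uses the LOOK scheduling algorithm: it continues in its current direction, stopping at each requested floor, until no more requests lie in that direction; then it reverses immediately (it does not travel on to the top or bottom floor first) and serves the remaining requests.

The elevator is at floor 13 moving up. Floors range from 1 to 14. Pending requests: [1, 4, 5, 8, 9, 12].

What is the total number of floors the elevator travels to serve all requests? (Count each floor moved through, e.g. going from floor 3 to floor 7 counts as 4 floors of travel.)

Answer: 12

Derivation:
Start at floor 13 moving up, LOOK stop order: [12, 9, 8, 5, 4, 1]
  13 → 12: |12-13| = 1, total = 1
  12 → 9: |9-12| = 3, total = 4
  9 → 8: |8-9| = 1, total = 5
  8 → 5: |5-8| = 3, total = 8
  5 → 4: |4-5| = 1, total = 9
  4 → 1: |1-4| = 3, total = 12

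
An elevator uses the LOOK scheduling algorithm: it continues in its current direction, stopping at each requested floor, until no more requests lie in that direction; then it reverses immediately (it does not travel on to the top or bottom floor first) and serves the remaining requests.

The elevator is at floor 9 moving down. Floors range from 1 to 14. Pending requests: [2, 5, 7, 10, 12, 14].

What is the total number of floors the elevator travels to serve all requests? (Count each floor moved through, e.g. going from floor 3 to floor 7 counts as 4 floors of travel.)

Start at floor 9 moving down, LOOK stop order: [7, 5, 2, 10, 12, 14]
  9 → 7: |7-9| = 2, total = 2
  7 → 5: |5-7| = 2, total = 4
  5 → 2: |2-5| = 3, total = 7
  2 → 10: |10-2| = 8, total = 15
  10 → 12: |12-10| = 2, total = 17
  12 → 14: |14-12| = 2, total = 19

Answer: 19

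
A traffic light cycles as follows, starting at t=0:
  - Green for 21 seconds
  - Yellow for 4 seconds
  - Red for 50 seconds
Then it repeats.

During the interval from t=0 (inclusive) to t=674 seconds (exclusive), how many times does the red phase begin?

Answer: 9

Derivation:
Cycle = 21+4+50 = 75s
red phase starts at t = k*75 + 25 for k=0,1,2,...
Need k*75+25 < 674 → k < 8.653
k ∈ {0, ..., 8} → 9 starts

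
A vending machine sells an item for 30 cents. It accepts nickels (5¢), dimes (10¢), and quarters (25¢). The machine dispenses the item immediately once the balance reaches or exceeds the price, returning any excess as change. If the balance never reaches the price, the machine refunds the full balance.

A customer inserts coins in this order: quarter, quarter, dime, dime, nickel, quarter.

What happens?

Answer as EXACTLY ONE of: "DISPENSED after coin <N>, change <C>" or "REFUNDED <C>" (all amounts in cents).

Price: 30¢
Coin 1 (quarter, 25¢): balance = 25¢
Coin 2 (quarter, 25¢): balance = 50¢
  → balance >= price → DISPENSE, change = 50 - 30 = 20¢

Answer: DISPENSED after coin 2, change 20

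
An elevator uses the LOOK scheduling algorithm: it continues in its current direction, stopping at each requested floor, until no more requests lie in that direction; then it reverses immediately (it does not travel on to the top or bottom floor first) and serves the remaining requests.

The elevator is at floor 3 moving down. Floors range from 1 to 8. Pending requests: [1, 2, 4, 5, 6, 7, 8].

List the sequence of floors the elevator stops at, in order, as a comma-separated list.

Answer: 2, 1, 4, 5, 6, 7, 8

Derivation:
Current: 3, moving DOWN
Serve below first (descending): [2, 1]
Then reverse, serve above (ascending): [4, 5, 6, 7, 8]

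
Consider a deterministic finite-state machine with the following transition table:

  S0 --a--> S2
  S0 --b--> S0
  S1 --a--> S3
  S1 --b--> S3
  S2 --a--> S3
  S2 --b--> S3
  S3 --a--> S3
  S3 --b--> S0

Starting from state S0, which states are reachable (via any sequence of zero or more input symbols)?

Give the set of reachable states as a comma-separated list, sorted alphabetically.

Answer: S0, S2, S3

Derivation:
BFS from S0:
  visit S0: S0--a-->S2 (new), S0--b-->S0 (seen)
  visit S2: S2--a-->S3 (new), S2--b-->S3 (seen)
  visit S3: S3--a-->S3 (seen), S3--b-->S0 (seen)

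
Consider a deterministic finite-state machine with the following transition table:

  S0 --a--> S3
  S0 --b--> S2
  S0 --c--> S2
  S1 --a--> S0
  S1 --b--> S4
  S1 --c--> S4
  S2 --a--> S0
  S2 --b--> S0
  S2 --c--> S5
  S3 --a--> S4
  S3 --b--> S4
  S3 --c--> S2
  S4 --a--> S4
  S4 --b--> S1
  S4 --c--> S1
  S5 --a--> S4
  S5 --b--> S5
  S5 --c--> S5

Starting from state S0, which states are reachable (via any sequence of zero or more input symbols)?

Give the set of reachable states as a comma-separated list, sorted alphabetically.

Answer: S0, S1, S2, S3, S4, S5

Derivation:
BFS from S0:
  visit S0: S0--a-->S3 (new), S0--b-->S2 (new), S0--c-->S2 (seen)
  visit S3: S3--a-->S4 (new), S3--b-->S4 (seen), S3--c-->S2 (seen)
  visit S2: S2--a-->S0 (seen), S2--b-->S0 (seen), S2--c-->S5 (new)
  visit S4: S4--a-->S4 (seen), S4--b-->S1 (new), S4--c-->S1 (seen)
  visit S5: S5--a-->S4 (seen), S5--b-->S5 (seen), S5--c-->S5 (seen)
  visit S1: S1--a-->S0 (seen), S1--b-->S4 (seen), S1--c-->S4 (seen)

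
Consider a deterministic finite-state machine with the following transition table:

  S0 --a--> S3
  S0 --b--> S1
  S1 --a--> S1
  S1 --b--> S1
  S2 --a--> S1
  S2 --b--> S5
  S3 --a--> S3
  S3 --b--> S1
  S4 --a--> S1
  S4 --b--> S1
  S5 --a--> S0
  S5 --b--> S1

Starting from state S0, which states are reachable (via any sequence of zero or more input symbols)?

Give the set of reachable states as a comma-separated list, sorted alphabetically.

Answer: S0, S1, S3

Derivation:
BFS from S0:
  visit S0: S0--a-->S3 (new), S0--b-->S1 (new)
  visit S3: S3--a-->S3 (seen), S3--b-->S1 (seen)
  visit S1: S1--a-->S1 (seen), S1--b-->S1 (seen)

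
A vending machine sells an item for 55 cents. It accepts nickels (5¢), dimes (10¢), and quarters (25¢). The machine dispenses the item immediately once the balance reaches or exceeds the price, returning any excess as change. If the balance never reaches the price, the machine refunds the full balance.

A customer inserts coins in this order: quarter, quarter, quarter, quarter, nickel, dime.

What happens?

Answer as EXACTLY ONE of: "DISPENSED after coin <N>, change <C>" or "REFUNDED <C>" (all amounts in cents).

Price: 55¢
Coin 1 (quarter, 25¢): balance = 25¢
Coin 2 (quarter, 25¢): balance = 50¢
Coin 3 (quarter, 25¢): balance = 75¢
  → balance >= price → DISPENSE, change = 75 - 55 = 20¢

Answer: DISPENSED after coin 3, change 20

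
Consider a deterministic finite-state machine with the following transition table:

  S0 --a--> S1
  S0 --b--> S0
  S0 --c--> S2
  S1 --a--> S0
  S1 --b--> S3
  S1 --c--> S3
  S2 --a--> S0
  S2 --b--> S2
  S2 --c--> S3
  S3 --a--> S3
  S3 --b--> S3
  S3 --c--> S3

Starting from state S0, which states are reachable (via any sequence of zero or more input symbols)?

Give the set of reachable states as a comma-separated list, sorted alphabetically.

Answer: S0, S1, S2, S3

Derivation:
BFS from S0:
  visit S0: S0--a-->S1 (new), S0--b-->S0 (seen), S0--c-->S2 (new)
  visit S1: S1--a-->S0 (seen), S1--b-->S3 (new), S1--c-->S3 (seen)
  visit S2: S2--a-->S0 (seen), S2--b-->S2 (seen), S2--c-->S3 (seen)
  visit S3: S3--a-->S3 (seen), S3--b-->S3 (seen), S3--c-->S3 (seen)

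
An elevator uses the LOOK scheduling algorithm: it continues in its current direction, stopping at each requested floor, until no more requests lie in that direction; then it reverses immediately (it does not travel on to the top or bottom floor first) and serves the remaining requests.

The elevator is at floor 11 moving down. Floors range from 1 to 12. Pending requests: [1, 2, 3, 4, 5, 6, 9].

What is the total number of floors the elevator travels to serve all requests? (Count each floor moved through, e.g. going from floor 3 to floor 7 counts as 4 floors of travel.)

Start at floor 11 moving down, LOOK stop order: [9, 6, 5, 4, 3, 2, 1]
  11 → 9: |9-11| = 2, total = 2
  9 → 6: |6-9| = 3, total = 5
  6 → 5: |5-6| = 1, total = 6
  5 → 4: |4-5| = 1, total = 7
  4 → 3: |3-4| = 1, total = 8
  3 → 2: |2-3| = 1, total = 9
  2 → 1: |1-2| = 1, total = 10

Answer: 10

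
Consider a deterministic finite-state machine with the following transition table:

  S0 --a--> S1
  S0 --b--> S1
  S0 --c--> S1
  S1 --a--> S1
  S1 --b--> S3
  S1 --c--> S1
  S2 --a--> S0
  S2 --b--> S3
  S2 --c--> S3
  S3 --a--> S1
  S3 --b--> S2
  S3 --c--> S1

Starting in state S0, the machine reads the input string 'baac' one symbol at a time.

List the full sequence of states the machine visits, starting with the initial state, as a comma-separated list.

Answer: S0, S1, S1, S1, S1

Derivation:
Start: S0
  read 'b': S0 --b--> S1
  read 'a': S1 --a--> S1
  read 'a': S1 --a--> S1
  read 'c': S1 --c--> S1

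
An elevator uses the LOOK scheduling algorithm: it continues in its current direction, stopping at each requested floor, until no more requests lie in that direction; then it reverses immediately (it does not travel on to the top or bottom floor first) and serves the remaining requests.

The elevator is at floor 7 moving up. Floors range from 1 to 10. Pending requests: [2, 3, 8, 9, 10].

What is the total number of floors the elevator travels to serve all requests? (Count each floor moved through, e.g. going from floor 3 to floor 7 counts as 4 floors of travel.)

Start at floor 7 moving up, LOOK stop order: [8, 9, 10, 3, 2]
  7 → 8: |8-7| = 1, total = 1
  8 → 9: |9-8| = 1, total = 2
  9 → 10: |10-9| = 1, total = 3
  10 → 3: |3-10| = 7, total = 10
  3 → 2: |2-3| = 1, total = 11

Answer: 11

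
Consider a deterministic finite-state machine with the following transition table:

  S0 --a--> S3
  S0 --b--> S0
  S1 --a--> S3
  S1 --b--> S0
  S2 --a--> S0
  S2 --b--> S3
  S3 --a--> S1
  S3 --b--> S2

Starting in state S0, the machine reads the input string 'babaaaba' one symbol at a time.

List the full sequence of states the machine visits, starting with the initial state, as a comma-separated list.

Start: S0
  read 'b': S0 --b--> S0
  read 'a': S0 --a--> S3
  read 'b': S3 --b--> S2
  read 'a': S2 --a--> S0
  read 'a': S0 --a--> S3
  read 'a': S3 --a--> S1
  read 'b': S1 --b--> S0
  read 'a': S0 --a--> S3

Answer: S0, S0, S3, S2, S0, S3, S1, S0, S3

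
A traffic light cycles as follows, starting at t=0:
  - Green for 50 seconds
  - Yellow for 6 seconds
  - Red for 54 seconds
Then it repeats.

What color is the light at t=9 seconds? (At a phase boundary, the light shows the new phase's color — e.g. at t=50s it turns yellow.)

Answer: green

Derivation:
Cycle length = 50 + 6 + 54 = 110s
t = 9, phase_t = 9 mod 110 = 9
9 < 50 (green end) → GREEN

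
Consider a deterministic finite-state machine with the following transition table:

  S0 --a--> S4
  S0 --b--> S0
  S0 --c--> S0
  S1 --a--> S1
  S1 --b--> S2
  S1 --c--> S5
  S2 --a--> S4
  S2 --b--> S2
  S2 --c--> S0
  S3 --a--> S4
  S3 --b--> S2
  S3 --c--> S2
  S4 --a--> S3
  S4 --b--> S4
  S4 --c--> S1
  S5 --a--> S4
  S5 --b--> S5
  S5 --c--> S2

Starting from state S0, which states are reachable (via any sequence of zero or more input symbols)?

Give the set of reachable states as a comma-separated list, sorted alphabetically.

BFS from S0:
  visit S0: S0--a-->S4 (new), S0--b-->S0 (seen), S0--c-->S0 (seen)
  visit S4: S4--a-->S3 (new), S4--b-->S4 (seen), S4--c-->S1 (new)
  visit S3: S3--a-->S4 (seen), S3--b-->S2 (new), S3--c-->S2 (seen)
  visit S1: S1--a-->S1 (seen), S1--b-->S2 (seen), S1--c-->S5 (new)
  visit S2: S2--a-->S4 (seen), S2--b-->S2 (seen), S2--c-->S0 (seen)
  visit S5: S5--a-->S4 (seen), S5--b-->S5 (seen), S5--c-->S2 (seen)

Answer: S0, S1, S2, S3, S4, S5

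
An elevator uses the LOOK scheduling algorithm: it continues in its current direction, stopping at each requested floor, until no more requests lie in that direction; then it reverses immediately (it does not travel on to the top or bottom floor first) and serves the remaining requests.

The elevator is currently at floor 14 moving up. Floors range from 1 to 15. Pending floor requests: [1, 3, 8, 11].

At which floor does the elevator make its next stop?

Current floor: 14, direction: up
Requests above: []
Requests below: [1, 3, 8, 11]
Moving up but no requests above → reverse; nearest below is max([1, 3, 8, 11]) = 11

Answer: 11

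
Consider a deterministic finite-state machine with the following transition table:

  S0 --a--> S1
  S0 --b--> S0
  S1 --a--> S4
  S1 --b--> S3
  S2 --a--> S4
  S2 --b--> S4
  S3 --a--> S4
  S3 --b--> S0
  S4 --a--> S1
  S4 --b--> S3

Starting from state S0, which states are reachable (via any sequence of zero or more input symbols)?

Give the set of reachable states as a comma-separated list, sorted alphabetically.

Answer: S0, S1, S3, S4

Derivation:
BFS from S0:
  visit S0: S0--a-->S1 (new), S0--b-->S0 (seen)
  visit S1: S1--a-->S4 (new), S1--b-->S3 (new)
  visit S4: S4--a-->S1 (seen), S4--b-->S3 (seen)
  visit S3: S3--a-->S4 (seen), S3--b-->S0 (seen)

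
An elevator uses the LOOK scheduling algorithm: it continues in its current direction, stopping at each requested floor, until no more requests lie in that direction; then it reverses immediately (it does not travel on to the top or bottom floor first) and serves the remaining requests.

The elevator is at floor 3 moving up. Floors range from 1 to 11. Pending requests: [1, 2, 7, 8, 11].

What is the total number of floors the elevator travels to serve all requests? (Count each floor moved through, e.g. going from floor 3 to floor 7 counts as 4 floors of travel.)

Answer: 18

Derivation:
Start at floor 3 moving up, LOOK stop order: [7, 8, 11, 2, 1]
  3 → 7: |7-3| = 4, total = 4
  7 → 8: |8-7| = 1, total = 5
  8 → 11: |11-8| = 3, total = 8
  11 → 2: |2-11| = 9, total = 17
  2 → 1: |1-2| = 1, total = 18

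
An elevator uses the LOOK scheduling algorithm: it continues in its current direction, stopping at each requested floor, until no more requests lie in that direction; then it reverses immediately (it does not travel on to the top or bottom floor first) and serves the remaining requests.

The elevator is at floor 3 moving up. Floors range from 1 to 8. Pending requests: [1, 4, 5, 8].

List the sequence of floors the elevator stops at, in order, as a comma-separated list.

Current: 3, moving UP
Serve above first (ascending): [4, 5, 8]
Then reverse, serve below (descending): [1]

Answer: 4, 5, 8, 1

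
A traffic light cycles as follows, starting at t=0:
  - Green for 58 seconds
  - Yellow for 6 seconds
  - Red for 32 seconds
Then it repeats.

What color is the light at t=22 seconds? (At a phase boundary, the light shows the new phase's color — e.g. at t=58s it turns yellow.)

Answer: green

Derivation:
Cycle length = 58 + 6 + 32 = 96s
t = 22, phase_t = 22 mod 96 = 22
22 < 58 (green end) → GREEN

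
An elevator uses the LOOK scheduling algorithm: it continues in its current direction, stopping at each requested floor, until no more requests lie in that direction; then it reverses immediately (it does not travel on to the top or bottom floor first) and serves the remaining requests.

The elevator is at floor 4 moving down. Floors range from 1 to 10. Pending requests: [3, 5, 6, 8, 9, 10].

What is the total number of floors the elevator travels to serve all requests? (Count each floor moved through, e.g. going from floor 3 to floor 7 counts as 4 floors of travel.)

Answer: 8

Derivation:
Start at floor 4 moving down, LOOK stop order: [3, 5, 6, 8, 9, 10]
  4 → 3: |3-4| = 1, total = 1
  3 → 5: |5-3| = 2, total = 3
  5 → 6: |6-5| = 1, total = 4
  6 → 8: |8-6| = 2, total = 6
  8 → 9: |9-8| = 1, total = 7
  9 → 10: |10-9| = 1, total = 8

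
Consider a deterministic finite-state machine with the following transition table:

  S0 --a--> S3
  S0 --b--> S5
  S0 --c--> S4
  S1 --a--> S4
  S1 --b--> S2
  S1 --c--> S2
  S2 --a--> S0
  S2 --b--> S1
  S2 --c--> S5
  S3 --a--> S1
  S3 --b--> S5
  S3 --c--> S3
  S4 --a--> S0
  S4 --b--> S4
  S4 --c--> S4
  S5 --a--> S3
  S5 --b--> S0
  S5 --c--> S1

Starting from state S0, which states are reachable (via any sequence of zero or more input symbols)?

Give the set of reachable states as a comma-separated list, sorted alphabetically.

BFS from S0:
  visit S0: S0--a-->S3 (new), S0--b-->S5 (new), S0--c-->S4 (new)
  visit S3: S3--a-->S1 (new), S3--b-->S5 (seen), S3--c-->S3 (seen)
  visit S5: S5--a-->S3 (seen), S5--b-->S0 (seen), S5--c-->S1 (seen)
  visit S4: S4--a-->S0 (seen), S4--b-->S4 (seen), S4--c-->S4 (seen)
  visit S1: S1--a-->S4 (seen), S1--b-->S2 (new), S1--c-->S2 (seen)
  visit S2: S2--a-->S0 (seen), S2--b-->S1 (seen), S2--c-->S5 (seen)

Answer: S0, S1, S2, S3, S4, S5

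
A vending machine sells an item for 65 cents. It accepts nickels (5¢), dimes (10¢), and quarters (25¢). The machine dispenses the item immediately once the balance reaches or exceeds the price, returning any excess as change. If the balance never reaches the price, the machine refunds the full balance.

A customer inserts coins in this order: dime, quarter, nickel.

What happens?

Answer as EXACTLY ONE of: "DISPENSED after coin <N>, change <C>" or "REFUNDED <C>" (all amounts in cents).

Price: 65¢
Coin 1 (dime, 10¢): balance = 10¢
Coin 2 (quarter, 25¢): balance = 35¢
Coin 3 (nickel, 5¢): balance = 40¢
All coins inserted, balance 40¢ < price 65¢ → REFUND 40¢

Answer: REFUNDED 40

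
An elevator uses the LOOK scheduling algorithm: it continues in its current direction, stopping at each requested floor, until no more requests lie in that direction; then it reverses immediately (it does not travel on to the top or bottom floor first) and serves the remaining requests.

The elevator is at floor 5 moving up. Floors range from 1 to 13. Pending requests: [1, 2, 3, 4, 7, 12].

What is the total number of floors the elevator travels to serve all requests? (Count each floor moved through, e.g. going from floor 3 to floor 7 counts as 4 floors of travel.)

Answer: 18

Derivation:
Start at floor 5 moving up, LOOK stop order: [7, 12, 4, 3, 2, 1]
  5 → 7: |7-5| = 2, total = 2
  7 → 12: |12-7| = 5, total = 7
  12 → 4: |4-12| = 8, total = 15
  4 → 3: |3-4| = 1, total = 16
  3 → 2: |2-3| = 1, total = 17
  2 → 1: |1-2| = 1, total = 18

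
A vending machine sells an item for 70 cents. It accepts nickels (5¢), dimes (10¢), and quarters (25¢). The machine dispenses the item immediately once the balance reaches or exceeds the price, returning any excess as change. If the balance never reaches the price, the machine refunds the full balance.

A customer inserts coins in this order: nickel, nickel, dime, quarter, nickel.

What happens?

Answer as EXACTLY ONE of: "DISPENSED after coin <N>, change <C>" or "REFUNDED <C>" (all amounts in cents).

Price: 70¢
Coin 1 (nickel, 5¢): balance = 5¢
Coin 2 (nickel, 5¢): balance = 10¢
Coin 3 (dime, 10¢): balance = 20¢
Coin 4 (quarter, 25¢): balance = 45¢
Coin 5 (nickel, 5¢): balance = 50¢
All coins inserted, balance 50¢ < price 70¢ → REFUND 50¢

Answer: REFUNDED 50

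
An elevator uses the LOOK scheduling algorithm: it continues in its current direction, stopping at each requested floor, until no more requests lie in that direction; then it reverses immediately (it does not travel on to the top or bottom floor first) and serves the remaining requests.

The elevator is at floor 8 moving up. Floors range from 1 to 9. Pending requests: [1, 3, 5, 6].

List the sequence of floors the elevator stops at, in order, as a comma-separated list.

Answer: 6, 5, 3, 1

Derivation:
Current: 8, moving UP
Serve above first (ascending): []
Then reverse, serve below (descending): [6, 5, 3, 1]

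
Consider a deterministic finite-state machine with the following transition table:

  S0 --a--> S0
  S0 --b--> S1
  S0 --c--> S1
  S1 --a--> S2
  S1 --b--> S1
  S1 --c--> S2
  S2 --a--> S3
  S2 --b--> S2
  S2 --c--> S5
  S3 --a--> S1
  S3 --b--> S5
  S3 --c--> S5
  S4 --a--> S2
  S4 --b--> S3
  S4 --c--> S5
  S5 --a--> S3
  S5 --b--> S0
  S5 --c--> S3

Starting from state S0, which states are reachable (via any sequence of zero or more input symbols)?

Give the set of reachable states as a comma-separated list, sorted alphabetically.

BFS from S0:
  visit S0: S0--a-->S0 (seen), S0--b-->S1 (new), S0--c-->S1 (seen)
  visit S1: S1--a-->S2 (new), S1--b-->S1 (seen), S1--c-->S2 (seen)
  visit S2: S2--a-->S3 (new), S2--b-->S2 (seen), S2--c-->S5 (new)
  visit S3: S3--a-->S1 (seen), S3--b-->S5 (seen), S3--c-->S5 (seen)
  visit S5: S5--a-->S3 (seen), S5--b-->S0 (seen), S5--c-->S3 (seen)

Answer: S0, S1, S2, S3, S5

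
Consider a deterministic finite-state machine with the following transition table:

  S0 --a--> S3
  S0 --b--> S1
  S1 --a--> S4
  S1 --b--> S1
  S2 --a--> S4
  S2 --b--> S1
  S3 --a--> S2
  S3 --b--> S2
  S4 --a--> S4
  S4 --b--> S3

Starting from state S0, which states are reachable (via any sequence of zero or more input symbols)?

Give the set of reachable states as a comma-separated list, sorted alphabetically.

Answer: S0, S1, S2, S3, S4

Derivation:
BFS from S0:
  visit S0: S0--a-->S3 (new), S0--b-->S1 (new)
  visit S3: S3--a-->S2 (new), S3--b-->S2 (seen)
  visit S1: S1--a-->S4 (new), S1--b-->S1 (seen)
  visit S2: S2--a-->S4 (seen), S2--b-->S1 (seen)
  visit S4: S4--a-->S4 (seen), S4--b-->S3 (seen)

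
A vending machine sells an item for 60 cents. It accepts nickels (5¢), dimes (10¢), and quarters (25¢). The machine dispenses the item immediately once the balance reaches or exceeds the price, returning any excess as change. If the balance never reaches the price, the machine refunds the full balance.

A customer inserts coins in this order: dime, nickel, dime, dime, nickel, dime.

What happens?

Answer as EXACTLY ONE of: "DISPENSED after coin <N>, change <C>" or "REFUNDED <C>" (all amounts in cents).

Price: 60¢
Coin 1 (dime, 10¢): balance = 10¢
Coin 2 (nickel, 5¢): balance = 15¢
Coin 3 (dime, 10¢): balance = 25¢
Coin 4 (dime, 10¢): balance = 35¢
Coin 5 (nickel, 5¢): balance = 40¢
Coin 6 (dime, 10¢): balance = 50¢
All coins inserted, balance 50¢ < price 60¢ → REFUND 50¢

Answer: REFUNDED 50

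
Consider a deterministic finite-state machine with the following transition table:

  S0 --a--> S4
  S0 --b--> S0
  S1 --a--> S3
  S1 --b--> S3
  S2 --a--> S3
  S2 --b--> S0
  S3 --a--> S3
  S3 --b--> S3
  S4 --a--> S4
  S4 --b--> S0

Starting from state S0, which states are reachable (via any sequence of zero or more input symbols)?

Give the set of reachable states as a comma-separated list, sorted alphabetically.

BFS from S0:
  visit S0: S0--a-->S4 (new), S0--b-->S0 (seen)
  visit S4: S4--a-->S4 (seen), S4--b-->S0 (seen)

Answer: S0, S4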